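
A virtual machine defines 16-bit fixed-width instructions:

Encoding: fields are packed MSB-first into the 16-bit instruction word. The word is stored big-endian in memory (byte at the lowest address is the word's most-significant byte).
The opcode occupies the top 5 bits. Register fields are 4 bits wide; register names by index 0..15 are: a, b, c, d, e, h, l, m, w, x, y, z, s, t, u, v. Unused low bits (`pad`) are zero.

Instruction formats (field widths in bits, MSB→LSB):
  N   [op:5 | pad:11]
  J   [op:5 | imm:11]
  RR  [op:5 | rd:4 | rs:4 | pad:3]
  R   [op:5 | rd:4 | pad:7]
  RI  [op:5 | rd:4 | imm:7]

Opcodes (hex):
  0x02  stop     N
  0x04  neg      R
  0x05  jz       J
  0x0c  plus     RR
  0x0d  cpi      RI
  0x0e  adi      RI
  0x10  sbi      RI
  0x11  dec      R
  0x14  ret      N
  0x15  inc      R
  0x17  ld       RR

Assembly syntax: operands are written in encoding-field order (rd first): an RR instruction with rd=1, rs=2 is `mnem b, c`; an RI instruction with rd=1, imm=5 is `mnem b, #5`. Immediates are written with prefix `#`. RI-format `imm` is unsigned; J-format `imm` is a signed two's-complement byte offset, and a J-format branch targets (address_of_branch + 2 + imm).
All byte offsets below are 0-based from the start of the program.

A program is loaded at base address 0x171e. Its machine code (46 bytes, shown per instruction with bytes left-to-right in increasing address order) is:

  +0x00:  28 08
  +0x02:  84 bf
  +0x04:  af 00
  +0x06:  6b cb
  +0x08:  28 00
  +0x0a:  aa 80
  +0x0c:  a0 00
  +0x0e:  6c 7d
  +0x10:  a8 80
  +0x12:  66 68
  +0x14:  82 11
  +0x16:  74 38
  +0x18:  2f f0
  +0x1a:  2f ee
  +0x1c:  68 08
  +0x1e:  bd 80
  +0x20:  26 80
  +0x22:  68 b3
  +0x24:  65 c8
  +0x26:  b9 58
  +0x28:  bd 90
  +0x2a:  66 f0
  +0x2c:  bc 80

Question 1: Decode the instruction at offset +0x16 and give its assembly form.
[16] 74 38 → 0x7438
  op=0x7438>>11=0xe ⇒ adi (RI)
  rd: (w>>7)&0xf=0x8 → w
  imm: (w>>0)&0x7f=0x38 → #56

adi w, #56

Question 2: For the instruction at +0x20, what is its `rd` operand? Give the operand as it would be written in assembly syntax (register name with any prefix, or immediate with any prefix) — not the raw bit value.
off 0x20: read 26 80 as big → 0x2680
  top 5b → 0x4 → neg [R]
  rd: (w>>7)&0xf=0xd → t

t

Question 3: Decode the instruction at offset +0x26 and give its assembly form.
@+26  big-endian(b9 58) = 0xb958
  opcode bits[15:11]=0x17: ld/RR
  [10:7] rd=2 = c
  [6:3] rs=11 = z

ld c, z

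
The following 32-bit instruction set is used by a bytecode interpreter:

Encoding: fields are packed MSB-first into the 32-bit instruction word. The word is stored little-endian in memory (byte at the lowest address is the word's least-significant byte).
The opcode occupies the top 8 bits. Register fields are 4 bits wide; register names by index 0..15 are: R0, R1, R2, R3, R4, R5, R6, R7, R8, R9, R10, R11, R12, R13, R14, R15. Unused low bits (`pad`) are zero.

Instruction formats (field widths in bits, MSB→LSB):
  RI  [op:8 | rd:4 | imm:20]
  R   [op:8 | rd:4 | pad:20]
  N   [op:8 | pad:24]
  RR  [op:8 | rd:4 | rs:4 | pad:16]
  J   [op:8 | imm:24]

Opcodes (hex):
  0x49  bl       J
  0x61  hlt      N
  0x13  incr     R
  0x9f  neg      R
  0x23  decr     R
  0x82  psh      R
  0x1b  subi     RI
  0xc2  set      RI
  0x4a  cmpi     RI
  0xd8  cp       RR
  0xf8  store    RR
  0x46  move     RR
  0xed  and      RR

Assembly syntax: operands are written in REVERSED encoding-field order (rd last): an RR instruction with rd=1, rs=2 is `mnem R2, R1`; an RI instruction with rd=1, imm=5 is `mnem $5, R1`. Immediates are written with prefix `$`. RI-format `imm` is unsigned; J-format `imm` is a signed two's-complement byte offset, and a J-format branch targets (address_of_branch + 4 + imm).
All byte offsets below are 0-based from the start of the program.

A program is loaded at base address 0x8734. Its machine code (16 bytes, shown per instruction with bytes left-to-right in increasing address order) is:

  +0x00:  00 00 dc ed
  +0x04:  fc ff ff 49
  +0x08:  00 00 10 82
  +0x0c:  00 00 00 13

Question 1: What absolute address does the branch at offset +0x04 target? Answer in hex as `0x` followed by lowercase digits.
+0x04: fc ff ff 49 ⇒ word 0x49fffffc (little)
  op=0x49fffffc>>24=0x49 ⇒ bl (J)
  imm: (w>>0)&0xffffff=0xfffffc (s24→-4) → $-4
  target = base 0x8734 + off 0x04 + 4 + imm -4 = 0x8738

0x8738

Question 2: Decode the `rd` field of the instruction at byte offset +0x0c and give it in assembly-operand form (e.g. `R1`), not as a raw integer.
R0

off 0x0c: read 00 00 00 13 as little → 0x13000000
  opcode bits[31:24]=0x13: incr/R
  rd: (w>>20)&0xf=0x0 → R0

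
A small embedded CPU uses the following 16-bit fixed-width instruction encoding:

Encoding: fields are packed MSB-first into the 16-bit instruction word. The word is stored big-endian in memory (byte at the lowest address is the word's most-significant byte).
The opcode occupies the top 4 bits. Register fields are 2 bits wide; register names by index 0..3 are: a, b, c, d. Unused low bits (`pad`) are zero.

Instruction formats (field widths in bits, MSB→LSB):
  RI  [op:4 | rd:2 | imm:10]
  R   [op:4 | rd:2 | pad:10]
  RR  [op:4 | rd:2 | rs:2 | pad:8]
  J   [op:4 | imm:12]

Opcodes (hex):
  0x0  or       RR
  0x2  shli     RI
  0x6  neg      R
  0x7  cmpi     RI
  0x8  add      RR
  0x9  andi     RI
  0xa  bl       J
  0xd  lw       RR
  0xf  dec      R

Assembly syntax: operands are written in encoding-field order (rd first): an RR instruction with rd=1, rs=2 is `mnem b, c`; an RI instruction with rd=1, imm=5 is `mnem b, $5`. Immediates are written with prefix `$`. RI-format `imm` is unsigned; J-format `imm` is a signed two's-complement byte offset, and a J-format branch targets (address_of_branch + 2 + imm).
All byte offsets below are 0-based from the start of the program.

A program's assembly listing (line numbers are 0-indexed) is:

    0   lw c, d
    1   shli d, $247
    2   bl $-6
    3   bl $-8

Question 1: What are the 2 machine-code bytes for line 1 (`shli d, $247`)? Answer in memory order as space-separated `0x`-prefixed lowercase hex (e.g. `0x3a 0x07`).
0x2c 0xf7

L1: shli op=0x2:4|rd=3:2|imm=247:10 ⇒ 0x2cf7 ⇒ big 2c f7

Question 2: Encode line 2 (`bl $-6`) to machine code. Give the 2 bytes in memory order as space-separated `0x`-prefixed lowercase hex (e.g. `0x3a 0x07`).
0xaf 0xfa

line 2 (bl): pack op=0xa:4|imm=-6:12 = 0xaffa; big→ af fa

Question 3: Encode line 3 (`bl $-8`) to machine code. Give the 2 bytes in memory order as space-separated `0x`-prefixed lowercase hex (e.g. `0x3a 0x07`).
0xaf 0xf8

L3: bl op=0xa:4|imm=-8:12 ⇒ 0xaff8 ⇒ big af f8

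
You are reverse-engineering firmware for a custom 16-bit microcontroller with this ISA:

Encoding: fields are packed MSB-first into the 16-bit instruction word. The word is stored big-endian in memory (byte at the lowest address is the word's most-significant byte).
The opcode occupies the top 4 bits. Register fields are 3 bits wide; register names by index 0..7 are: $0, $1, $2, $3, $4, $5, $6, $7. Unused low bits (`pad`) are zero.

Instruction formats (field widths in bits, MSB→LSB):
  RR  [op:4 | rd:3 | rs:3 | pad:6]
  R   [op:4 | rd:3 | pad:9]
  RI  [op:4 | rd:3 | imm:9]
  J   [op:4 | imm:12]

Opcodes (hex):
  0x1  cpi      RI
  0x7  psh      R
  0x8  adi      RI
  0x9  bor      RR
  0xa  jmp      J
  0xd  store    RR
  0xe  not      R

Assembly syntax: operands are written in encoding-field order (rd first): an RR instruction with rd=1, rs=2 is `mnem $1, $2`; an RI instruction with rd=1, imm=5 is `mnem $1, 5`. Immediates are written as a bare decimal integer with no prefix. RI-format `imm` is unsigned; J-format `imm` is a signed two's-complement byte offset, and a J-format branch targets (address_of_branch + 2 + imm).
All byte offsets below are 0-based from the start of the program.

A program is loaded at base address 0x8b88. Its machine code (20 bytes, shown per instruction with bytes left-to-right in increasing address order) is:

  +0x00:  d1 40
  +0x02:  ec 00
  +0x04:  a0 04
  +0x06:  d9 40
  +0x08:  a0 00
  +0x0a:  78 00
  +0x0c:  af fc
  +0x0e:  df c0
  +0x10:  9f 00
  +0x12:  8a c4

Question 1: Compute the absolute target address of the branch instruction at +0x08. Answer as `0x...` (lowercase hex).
off 0x08: read a0 00 as big → 0xa000
  opcode bits[15:12]=0xa: jmp/J
  imm: (w>>0)&0xfff=0x0 → 0
  target = base 0x8b88 + off 0x08 + 2 + imm 0 = 0x8b92

0x8b92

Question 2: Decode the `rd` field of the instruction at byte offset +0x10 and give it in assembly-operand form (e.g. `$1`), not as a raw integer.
[10] 9f 00 → 0x9f00
  opcode bits[15:12]=0x9: bor/RR
  [11:9] rd=7 = $7
  [8:6] rs=4 = $4

$7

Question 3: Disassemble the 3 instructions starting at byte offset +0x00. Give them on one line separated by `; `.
store $0, $5; not $6; jmp 4

@+00  big-endian(d1 40) = 0xd140
  top 4b → 0xd → store [RR]
  [11:9] rd=0 = $0
  [8:6] rs=5 = $5
@+02  big-endian(ec 00) = 0xec00
  top 4b → 0xe → not [R]
  [11:9] rd=6 = $6
@+04  big-endian(a0 04) = 0xa004
  top 4b → 0xa → jmp [J]
  [11:0] imm=4 = 4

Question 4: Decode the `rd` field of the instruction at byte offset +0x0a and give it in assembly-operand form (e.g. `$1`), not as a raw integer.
+0x0a: 78 00 ⇒ word 0x7800 (big)
  opcode bits[15:12]=0x7: psh/R
  [11:9] rd=4 = $4

$4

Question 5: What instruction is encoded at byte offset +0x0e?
store $7, $7

off 0x0e: read df c0 as big → 0xdfc0
  opcode bits[15:12]=0xd: store/RR
  rd@[11:9]=0x7 ⇒ $7
  rs@[8:6]=0x7 ⇒ $7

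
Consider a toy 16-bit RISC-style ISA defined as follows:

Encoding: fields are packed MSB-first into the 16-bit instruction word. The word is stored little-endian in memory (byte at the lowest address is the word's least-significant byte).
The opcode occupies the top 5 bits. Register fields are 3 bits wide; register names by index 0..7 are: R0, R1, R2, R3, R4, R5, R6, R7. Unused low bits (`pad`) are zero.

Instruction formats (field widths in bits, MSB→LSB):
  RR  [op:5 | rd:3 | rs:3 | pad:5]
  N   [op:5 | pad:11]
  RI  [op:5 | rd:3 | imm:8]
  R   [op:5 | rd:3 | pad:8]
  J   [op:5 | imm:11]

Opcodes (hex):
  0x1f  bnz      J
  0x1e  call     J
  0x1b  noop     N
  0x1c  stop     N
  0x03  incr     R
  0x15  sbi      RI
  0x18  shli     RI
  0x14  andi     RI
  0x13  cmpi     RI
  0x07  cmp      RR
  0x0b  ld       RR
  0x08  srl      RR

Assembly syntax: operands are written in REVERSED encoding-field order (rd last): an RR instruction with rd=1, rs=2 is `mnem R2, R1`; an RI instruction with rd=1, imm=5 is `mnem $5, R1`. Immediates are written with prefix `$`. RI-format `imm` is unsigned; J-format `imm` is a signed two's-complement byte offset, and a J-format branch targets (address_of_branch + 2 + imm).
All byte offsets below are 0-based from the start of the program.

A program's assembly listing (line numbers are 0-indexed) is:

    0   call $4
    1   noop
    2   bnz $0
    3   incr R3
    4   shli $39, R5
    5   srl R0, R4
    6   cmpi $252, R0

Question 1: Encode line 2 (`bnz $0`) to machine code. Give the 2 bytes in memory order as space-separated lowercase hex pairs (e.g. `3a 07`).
2. bnz fields op=0x1f:5|imm=0:11 → word f800h → 00 f8

00 f8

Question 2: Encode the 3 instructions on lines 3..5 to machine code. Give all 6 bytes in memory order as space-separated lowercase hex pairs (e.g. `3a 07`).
00 1b 27 c5 00 44

3. incr fields op=0x3:5|rd=3:3|pad=0:8 → word 1b00h → 00 1b
4. shli fields op=0x18:5|rd=5:3|imm=39:8 → word c527h → 27 c5
5. srl fields op=0x8:5|rd=4:3|rs=0:3|pad=0:5 → word 4400h → 00 44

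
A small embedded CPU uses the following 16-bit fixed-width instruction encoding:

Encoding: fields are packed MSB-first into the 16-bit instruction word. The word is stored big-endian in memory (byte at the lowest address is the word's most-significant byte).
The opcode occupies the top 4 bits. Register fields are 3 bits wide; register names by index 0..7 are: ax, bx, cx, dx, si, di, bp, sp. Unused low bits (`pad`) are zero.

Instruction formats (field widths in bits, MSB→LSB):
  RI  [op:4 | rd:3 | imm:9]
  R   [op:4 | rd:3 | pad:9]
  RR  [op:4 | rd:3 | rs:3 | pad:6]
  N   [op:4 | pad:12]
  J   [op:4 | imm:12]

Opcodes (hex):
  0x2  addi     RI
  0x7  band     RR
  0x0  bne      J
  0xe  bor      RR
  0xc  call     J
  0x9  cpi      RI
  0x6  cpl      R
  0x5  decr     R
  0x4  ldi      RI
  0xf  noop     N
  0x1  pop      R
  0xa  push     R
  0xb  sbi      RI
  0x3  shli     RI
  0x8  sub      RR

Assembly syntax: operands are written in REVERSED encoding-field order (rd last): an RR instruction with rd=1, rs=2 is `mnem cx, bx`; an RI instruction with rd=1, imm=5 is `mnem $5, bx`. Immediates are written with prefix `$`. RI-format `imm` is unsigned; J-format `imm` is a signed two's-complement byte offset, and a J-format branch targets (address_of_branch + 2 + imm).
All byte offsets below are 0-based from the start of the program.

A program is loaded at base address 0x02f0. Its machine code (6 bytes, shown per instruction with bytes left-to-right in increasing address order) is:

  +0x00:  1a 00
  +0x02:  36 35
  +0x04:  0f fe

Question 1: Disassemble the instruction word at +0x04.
@+04  big-endian(0f fe) = 0x0ffe
  opcode bits[15:12]=0x0: bne/J
  [11:0] imm=4094 (s12→-2) = $-2

bne $-2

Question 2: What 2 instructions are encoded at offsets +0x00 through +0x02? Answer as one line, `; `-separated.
[00] 1a 00 → 0x1a00
  op=0x1a00>>12=0x1 ⇒ pop (R)
  rd: (w>>9)&0x7=0x5 → di
[02] 36 35 → 0x3635
  op=0x3635>>12=0x3 ⇒ shli (RI)
  rd: (w>>9)&0x7=0x3 → dx
  imm: (w>>0)&0x1ff=0x35 → $53

pop di; shli $53, dx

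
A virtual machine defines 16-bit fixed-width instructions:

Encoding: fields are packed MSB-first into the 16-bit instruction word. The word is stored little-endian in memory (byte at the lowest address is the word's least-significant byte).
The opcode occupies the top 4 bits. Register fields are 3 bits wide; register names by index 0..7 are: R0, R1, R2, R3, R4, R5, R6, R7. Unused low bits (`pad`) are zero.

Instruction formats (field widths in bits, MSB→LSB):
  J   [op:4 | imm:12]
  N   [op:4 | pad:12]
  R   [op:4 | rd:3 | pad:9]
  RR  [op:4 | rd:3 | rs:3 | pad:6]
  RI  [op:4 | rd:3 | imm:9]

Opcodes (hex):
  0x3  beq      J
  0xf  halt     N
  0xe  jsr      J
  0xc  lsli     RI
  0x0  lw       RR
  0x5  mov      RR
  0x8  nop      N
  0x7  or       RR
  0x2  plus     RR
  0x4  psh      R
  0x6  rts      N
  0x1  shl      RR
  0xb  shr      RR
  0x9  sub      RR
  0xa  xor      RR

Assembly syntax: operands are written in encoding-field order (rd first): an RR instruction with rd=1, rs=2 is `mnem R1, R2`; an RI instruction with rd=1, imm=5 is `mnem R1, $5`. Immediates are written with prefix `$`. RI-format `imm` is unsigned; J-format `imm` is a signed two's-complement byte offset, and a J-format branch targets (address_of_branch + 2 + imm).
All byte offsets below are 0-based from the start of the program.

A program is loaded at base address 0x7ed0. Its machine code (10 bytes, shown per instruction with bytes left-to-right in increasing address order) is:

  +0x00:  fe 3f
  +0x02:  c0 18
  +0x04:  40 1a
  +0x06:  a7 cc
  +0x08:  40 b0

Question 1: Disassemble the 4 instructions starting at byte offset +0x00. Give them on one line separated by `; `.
beq $-2; shl R4, R3; shl R5, R1; lsli R6, $167

[00] fe 3f → 0x3ffe
  opcode bits[15:12]=0x3: beq/J
  imm: (w>>0)&0xfff=0xffe (s12→-2) → $-2
[02] c0 18 → 0x18c0
  opcode bits[15:12]=0x1: shl/RR
  rd: (w>>9)&0x7=0x4 → R4
  rs: (w>>6)&0x7=0x3 → R3
[04] 40 1a → 0x1a40
  opcode bits[15:12]=0x1: shl/RR
  rd: (w>>9)&0x7=0x5 → R5
  rs: (w>>6)&0x7=0x1 → R1
[06] a7 cc → 0xcca7
  opcode bits[15:12]=0xc: lsli/RI
  rd: (w>>9)&0x7=0x6 → R6
  imm: (w>>0)&0x1ff=0xa7 → $167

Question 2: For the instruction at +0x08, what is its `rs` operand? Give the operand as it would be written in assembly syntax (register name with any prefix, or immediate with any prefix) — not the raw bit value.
@+08  little-endian(40 b0) = 0xb040
  opcode bits[15:12]=0xb: shr/RR
  rd@[11:9]=0x0 ⇒ R0
  rs@[8:6]=0x1 ⇒ R1

R1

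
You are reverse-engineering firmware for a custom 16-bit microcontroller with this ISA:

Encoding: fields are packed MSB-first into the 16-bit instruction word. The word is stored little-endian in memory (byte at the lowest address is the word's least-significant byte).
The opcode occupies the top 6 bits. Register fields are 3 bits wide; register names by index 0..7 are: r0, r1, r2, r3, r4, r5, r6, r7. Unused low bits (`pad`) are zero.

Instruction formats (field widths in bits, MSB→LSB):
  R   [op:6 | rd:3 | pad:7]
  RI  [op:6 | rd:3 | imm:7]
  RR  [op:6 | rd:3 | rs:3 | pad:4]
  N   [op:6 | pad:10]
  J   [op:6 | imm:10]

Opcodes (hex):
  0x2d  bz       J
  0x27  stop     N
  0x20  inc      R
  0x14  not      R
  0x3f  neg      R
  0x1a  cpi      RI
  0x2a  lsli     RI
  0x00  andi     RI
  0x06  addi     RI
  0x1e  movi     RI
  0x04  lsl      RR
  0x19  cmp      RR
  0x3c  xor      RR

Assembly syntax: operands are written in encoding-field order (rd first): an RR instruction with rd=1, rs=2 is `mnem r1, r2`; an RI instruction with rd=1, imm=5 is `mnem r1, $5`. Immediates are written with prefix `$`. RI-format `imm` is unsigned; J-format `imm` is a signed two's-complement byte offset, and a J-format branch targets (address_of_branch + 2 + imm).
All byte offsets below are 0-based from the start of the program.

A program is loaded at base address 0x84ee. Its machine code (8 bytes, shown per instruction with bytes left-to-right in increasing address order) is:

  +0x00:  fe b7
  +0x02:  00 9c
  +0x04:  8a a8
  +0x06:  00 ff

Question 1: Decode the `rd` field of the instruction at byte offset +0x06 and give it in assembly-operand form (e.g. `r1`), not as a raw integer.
[06] 00 ff → 0xff00
  top 6b → 0x3f → neg [R]
  rd@[9:7]=0x6 ⇒ r6

r6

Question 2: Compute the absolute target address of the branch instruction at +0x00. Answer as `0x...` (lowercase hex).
off 0x00: read fe b7 as little → 0xb7fe
  opcode bits[15:10]=0x2d: bz/J
  imm: (w>>0)&0x3ff=0x3fe (s10→-2) → $-2
  target = base 0x84ee + off 0x00 + 2 + imm -2 = 0x84ee

0x84ee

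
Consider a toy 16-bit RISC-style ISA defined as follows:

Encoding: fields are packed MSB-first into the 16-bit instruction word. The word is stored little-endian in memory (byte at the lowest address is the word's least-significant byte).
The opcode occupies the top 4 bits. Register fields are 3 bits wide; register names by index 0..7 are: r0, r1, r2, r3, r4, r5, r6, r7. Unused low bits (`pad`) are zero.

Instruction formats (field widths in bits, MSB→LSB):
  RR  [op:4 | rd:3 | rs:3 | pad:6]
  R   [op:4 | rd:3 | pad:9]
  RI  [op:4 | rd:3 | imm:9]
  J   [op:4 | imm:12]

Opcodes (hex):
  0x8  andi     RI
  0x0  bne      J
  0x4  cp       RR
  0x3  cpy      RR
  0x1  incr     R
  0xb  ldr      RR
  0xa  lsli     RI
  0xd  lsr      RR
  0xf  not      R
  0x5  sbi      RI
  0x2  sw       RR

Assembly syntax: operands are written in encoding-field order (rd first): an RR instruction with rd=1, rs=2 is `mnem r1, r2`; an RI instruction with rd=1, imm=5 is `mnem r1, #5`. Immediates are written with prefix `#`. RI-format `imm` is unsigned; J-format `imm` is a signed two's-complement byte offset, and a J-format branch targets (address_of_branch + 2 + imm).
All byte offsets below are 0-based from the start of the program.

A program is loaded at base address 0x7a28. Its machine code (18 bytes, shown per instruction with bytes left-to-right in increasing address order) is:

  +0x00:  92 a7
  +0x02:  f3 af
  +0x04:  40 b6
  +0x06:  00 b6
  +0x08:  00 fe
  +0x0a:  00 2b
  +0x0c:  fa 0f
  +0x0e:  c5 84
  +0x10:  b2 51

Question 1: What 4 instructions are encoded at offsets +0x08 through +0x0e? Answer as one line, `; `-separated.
not r7; sw r5, r4; bne #-6; andi r2, #197

@+08  little-endian(00 fe) = 0xfe00
  op=0xfe00>>12=0xf ⇒ not (R)
  [11:9] rd=7 = r7
@+0a  little-endian(00 2b) = 0x2b00
  op=0x2b00>>12=0x2 ⇒ sw (RR)
  [11:9] rd=5 = r5
  [8:6] rs=4 = r4
@+0c  little-endian(fa 0f) = 0x0ffa
  op=0x0ffa>>12=0x0 ⇒ bne (J)
  [11:0] imm=4090 (s12→-6) = #-6
@+0e  little-endian(c5 84) = 0x84c5
  op=0x84c5>>12=0x8 ⇒ andi (RI)
  [11:9] rd=2 = r2
  [8:0] imm=197 = #197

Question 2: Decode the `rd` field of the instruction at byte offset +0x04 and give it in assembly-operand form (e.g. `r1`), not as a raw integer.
+0x04: 40 b6 ⇒ word 0xb640 (little)
  opcode bits[15:12]=0xb: ldr/RR
  rd@[11:9]=0x3 ⇒ r3
  rs@[8:6]=0x1 ⇒ r1

r3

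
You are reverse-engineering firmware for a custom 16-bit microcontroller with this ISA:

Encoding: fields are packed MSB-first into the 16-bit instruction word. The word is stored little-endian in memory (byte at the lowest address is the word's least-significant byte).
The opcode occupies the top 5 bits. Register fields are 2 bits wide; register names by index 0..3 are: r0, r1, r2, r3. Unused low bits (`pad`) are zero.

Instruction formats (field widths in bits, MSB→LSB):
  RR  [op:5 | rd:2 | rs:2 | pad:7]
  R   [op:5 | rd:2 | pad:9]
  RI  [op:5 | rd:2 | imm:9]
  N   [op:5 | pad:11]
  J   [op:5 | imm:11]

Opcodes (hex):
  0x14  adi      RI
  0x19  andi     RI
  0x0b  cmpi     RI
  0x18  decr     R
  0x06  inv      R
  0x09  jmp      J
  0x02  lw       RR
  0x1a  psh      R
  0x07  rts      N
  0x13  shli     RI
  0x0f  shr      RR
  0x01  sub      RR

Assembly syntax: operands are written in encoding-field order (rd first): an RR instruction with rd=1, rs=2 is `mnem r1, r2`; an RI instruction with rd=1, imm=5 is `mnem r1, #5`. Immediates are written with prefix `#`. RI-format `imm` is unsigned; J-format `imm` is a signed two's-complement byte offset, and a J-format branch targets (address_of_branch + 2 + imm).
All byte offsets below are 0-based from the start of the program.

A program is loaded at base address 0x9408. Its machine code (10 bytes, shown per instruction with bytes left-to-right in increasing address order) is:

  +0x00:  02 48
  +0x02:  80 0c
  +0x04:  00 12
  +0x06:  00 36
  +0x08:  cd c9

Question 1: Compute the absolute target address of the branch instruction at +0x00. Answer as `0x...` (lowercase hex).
0x940c

[00] 02 48 → 0x4802
  opcode bits[15:11]=0x9: jmp/J
  imm: (w>>0)&0x7ff=0x2 → #2
  target = base 0x9408 + off 0x00 + 2 + imm 2 = 0x940c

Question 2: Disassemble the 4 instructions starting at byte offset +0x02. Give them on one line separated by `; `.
+0x02: 80 0c ⇒ word 0x0c80 (little)
  opcode bits[15:11]=0x1: sub/RR
  [10:9] rd=2 = r2
  [8:7] rs=1 = r1
+0x04: 00 12 ⇒ word 0x1200 (little)
  opcode bits[15:11]=0x2: lw/RR
  [10:9] rd=1 = r1
  [8:7] rs=0 = r0
+0x06: 00 36 ⇒ word 0x3600 (little)
  opcode bits[15:11]=0x6: inv/R
  [10:9] rd=3 = r3
+0x08: cd c9 ⇒ word 0xc9cd (little)
  opcode bits[15:11]=0x19: andi/RI
  [10:9] rd=0 = r0
  [8:0] imm=461 = #461

sub r2, r1; lw r1, r0; inv r3; andi r0, #461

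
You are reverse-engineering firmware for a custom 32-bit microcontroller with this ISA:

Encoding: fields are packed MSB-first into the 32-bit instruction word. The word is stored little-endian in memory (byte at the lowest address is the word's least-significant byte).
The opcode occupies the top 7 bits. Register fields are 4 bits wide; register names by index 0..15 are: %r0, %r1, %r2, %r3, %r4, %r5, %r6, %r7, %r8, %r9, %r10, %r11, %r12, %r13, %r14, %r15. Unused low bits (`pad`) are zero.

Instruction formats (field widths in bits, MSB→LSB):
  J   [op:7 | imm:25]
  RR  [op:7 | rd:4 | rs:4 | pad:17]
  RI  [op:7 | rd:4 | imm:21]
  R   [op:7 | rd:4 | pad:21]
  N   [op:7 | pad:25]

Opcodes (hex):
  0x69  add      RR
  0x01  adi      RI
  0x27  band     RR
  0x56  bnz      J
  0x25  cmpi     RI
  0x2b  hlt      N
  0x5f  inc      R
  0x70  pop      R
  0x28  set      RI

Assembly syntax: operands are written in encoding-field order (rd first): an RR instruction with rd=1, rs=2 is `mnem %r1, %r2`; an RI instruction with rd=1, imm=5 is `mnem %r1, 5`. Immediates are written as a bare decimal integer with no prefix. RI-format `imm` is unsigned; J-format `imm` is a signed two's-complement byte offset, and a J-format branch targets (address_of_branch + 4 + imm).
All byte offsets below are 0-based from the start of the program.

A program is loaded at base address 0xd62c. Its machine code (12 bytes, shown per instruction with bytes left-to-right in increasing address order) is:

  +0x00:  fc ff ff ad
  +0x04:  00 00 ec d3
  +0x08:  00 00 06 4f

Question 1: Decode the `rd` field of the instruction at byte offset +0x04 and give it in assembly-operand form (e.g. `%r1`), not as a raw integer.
%r15

[04] 00 00 ec d3 → 0xd3ec0000
  op=0xd3ec0000>>25=0x69 ⇒ add (RR)
  rd@[24:21]=0xf ⇒ %r15
  rs@[20:17]=0x6 ⇒ %r6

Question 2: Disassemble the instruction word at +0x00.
bnz -4

@+00  little-endian(fc ff ff ad) = 0xadfffffc
  top 7b → 0x56 → bnz [J]
  imm: (w>>0)&0x1ffffff=0x1fffffc (s25→-4) → -4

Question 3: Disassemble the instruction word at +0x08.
band %r8, %r3

[08] 00 00 06 4f → 0x4f060000
  top 7b → 0x27 → band [RR]
  rd@[24:21]=0x8 ⇒ %r8
  rs@[20:17]=0x3 ⇒ %r3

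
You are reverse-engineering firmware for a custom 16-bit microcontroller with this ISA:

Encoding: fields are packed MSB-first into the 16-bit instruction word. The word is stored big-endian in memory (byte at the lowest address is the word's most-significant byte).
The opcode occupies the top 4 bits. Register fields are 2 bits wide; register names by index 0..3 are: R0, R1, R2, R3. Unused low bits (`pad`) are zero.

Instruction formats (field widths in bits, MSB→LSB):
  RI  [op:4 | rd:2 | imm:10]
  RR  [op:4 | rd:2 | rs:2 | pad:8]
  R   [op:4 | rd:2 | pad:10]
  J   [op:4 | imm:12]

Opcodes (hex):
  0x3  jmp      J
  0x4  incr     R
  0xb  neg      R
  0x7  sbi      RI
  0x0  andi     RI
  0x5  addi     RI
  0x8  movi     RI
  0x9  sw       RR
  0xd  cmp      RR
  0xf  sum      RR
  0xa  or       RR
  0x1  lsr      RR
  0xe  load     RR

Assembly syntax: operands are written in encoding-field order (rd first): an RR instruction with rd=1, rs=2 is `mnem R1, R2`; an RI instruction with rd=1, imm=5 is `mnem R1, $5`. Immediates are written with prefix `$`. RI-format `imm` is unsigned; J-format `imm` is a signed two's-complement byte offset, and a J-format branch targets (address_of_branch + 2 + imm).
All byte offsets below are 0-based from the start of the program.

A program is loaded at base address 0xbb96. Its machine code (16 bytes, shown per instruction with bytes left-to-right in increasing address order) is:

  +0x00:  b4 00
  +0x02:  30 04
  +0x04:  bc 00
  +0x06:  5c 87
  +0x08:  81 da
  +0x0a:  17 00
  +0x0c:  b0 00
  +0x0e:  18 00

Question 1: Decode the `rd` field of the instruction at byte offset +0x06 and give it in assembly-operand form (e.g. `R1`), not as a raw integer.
@+06  big-endian(5c 87) = 0x5c87
  opcode bits[15:12]=0x5: addi/RI
  rd: (w>>10)&0x3=0x3 → R3
  imm: (w>>0)&0x3ff=0x87 → $135

R3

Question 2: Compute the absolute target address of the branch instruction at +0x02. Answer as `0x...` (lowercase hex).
[02] 30 04 → 0x3004
  opcode bits[15:12]=0x3: jmp/J
  [11:0] imm=4 = $4
  target = base 0xbb96 + off 0x02 + 2 + imm 4 = 0xbb9e

0xbb9e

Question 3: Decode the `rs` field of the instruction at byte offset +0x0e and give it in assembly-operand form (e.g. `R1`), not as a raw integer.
R0

@+0e  big-endian(18 00) = 0x1800
  opcode bits[15:12]=0x1: lsr/RR
  rd@[11:10]=0x2 ⇒ R2
  rs@[9:8]=0x0 ⇒ R0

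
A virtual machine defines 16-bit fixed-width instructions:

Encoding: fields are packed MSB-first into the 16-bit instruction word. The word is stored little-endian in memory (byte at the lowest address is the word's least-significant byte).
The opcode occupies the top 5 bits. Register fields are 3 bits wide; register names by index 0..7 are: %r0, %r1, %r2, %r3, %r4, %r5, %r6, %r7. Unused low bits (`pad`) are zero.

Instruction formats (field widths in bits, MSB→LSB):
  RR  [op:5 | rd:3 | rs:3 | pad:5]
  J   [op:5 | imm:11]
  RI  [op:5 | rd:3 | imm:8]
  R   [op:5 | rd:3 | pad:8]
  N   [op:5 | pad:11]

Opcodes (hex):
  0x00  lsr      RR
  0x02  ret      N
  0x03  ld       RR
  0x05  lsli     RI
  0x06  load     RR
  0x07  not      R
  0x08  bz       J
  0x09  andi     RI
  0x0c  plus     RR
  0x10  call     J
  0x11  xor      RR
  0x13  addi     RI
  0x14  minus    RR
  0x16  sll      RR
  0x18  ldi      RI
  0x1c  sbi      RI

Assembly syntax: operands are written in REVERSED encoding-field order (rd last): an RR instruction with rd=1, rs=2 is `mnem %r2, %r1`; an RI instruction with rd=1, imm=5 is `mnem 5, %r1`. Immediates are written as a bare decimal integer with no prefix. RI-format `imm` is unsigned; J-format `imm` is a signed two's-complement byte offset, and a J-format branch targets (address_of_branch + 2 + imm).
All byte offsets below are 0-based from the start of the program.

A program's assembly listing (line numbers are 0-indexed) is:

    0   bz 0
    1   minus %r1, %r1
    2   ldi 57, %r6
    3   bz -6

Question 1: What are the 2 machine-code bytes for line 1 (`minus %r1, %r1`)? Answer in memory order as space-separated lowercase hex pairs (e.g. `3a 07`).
1. minus fields op=0x14:5|rd=1:3|rs=1:3|pad=0:5 → word a120h → 20 a1

20 a1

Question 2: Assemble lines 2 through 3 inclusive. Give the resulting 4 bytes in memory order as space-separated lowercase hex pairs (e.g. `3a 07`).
line 2 (ldi): pack op=0x18:5|rd=6:3|imm=57:8 = 0xc639; little→ 39 c6
line 3 (bz): pack op=0x8:5|imm=-6:11 = 0x47fa; little→ fa 47

39 c6 fa 47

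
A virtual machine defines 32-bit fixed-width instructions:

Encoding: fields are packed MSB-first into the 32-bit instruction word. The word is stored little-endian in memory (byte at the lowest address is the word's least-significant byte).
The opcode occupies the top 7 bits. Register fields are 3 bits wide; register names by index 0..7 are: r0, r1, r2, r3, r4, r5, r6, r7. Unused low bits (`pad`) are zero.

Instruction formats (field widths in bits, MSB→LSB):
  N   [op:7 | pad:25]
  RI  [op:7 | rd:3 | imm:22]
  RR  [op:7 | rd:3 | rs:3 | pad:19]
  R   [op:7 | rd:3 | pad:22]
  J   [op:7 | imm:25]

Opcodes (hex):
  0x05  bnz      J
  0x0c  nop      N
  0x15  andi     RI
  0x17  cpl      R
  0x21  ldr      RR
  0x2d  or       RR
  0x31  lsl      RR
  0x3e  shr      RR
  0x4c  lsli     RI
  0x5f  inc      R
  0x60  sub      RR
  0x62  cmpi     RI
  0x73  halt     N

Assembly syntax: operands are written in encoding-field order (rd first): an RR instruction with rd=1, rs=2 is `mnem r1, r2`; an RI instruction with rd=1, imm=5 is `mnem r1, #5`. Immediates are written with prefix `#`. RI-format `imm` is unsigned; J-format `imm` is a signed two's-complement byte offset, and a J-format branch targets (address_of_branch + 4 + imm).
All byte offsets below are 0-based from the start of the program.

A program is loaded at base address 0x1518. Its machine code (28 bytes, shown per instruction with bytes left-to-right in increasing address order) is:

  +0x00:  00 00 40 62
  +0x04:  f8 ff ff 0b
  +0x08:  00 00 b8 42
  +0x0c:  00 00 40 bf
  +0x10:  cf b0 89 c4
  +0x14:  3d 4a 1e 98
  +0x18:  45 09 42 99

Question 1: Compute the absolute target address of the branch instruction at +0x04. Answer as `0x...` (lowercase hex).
[04] f8 ff ff 0b → 0x0bfffff8
  op=0x0bfffff8>>25=0x5 ⇒ bnz (J)
  imm: (w>>0)&0x1ffffff=0x1fffff8 (s25→-8) → #-8
  target = base 0x1518 + off 0x04 + 4 + imm -8 = 0x1518

0x1518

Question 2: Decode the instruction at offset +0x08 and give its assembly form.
@+08  little-endian(00 00 b8 42) = 0x42b80000
  op=0x42b80000>>25=0x21 ⇒ ldr (RR)
  rd: (w>>22)&0x7=0x2 → r2
  rs: (w>>19)&0x7=0x7 → r7

ldr r2, r7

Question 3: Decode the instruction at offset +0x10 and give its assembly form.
cmpi r2, #635087

+0x10: cf b0 89 c4 ⇒ word 0xc489b0cf (little)
  opcode bits[31:25]=0x62: cmpi/RI
  [24:22] rd=2 = r2
  [21:0] imm=635087 = #635087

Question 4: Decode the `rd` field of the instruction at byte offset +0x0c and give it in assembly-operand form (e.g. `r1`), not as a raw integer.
r5

+0x0c: 00 00 40 bf ⇒ word 0xbf400000 (little)
  opcode bits[31:25]=0x5f: inc/R
  [24:22] rd=5 = r5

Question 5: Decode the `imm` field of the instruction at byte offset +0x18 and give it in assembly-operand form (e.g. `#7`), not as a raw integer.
#133445

+0x18: 45 09 42 99 ⇒ word 0x99420945 (little)
  top 7b → 0x4c → lsli [RI]
  rd@[24:22]=0x5 ⇒ r5
  imm@[21:0]=0x20945 ⇒ #133445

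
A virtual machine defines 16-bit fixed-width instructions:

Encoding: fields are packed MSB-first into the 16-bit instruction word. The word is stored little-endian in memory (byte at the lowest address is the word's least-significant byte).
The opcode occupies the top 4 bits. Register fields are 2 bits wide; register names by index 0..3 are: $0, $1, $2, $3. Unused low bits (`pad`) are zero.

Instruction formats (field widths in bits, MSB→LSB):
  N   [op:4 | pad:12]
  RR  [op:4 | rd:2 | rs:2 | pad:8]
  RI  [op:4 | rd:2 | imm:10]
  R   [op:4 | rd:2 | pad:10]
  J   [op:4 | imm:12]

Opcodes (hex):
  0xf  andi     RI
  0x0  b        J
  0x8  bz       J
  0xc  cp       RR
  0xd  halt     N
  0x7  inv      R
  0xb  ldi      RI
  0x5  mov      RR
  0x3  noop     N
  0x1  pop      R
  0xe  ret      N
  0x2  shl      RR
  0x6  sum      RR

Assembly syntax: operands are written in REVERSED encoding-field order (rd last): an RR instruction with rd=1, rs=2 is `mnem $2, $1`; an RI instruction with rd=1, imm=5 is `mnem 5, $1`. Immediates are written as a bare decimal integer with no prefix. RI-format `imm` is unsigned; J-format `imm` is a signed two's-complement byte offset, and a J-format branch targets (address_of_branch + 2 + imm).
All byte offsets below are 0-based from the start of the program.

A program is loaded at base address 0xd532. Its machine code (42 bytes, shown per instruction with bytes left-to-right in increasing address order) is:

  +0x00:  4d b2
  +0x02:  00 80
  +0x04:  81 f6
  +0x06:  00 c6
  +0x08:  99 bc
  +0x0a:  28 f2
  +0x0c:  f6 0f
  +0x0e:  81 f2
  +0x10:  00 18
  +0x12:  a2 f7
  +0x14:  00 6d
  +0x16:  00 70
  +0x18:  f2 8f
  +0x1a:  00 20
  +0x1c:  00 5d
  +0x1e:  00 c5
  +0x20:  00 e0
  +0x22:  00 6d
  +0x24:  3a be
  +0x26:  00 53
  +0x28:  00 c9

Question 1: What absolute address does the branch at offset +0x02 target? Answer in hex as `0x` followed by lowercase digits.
+0x02: 00 80 ⇒ word 0x8000 (little)
  op=0x8000>>12=0x8 ⇒ bz (J)
  imm: (w>>0)&0xfff=0x0 → 0
  target = base 0xd532 + off 0x02 + 2 + imm 0 = 0xd536

0xd536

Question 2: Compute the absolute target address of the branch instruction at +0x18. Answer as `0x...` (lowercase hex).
0xd53e

off 0x18: read f2 8f as little → 0x8ff2
  opcode bits[15:12]=0x8: bz/J
  [11:0] imm=4082 (s12→-14) = -14
  target = base 0xd532 + off 0x18 + 2 + imm -14 = 0xd53e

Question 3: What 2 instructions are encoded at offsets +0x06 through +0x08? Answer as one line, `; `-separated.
+0x06: 00 c6 ⇒ word 0xc600 (little)
  opcode bits[15:12]=0xc: cp/RR
  rd: (w>>10)&0x3=0x1 → $1
  rs: (w>>8)&0x3=0x2 → $2
+0x08: 99 bc ⇒ word 0xbc99 (little)
  opcode bits[15:12]=0xb: ldi/RI
  rd: (w>>10)&0x3=0x3 → $3
  imm: (w>>0)&0x3ff=0x99 → 153

cp $2, $1; ldi 153, $3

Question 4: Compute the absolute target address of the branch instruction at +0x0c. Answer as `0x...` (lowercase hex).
@+0c  little-endian(f6 0f) = 0x0ff6
  top 4b → 0x0 → b [J]
  [11:0] imm=4086 (s12→-10) = -10
  target = base 0xd532 + off 0x0c + 2 + imm -10 = 0xd536

0xd536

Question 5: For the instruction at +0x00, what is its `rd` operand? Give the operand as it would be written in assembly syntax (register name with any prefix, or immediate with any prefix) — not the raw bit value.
off 0x00: read 4d b2 as little → 0xb24d
  opcode bits[15:12]=0xb: ldi/RI
  [11:10] rd=0 = $0
  [9:0] imm=589 = 589

$0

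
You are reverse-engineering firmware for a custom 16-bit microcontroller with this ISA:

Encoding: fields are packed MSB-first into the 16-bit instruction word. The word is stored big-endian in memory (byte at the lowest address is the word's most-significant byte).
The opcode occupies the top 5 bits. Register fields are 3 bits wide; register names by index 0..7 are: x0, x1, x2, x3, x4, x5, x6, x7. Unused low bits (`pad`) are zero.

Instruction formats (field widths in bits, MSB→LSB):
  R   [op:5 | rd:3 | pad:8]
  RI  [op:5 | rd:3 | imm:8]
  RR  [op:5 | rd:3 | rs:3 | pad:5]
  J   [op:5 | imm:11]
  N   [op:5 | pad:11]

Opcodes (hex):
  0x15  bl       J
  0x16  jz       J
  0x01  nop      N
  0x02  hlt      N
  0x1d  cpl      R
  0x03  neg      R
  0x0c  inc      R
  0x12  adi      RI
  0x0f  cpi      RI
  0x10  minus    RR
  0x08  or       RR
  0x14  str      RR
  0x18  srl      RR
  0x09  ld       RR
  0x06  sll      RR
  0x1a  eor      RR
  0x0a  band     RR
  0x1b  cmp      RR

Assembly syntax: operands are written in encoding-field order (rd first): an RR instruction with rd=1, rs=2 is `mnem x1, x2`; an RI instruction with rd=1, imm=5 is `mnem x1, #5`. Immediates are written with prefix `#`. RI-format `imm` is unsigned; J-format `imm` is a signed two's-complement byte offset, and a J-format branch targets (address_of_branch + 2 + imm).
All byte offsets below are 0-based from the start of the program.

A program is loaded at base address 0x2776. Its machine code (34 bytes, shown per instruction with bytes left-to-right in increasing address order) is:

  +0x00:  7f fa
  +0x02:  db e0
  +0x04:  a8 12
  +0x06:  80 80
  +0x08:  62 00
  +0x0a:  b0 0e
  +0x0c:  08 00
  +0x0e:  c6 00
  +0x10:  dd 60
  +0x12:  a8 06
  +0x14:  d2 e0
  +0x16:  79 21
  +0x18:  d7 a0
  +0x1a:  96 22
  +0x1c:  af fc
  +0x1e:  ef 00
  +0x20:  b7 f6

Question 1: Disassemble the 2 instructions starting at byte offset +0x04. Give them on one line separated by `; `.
off 0x04: read a8 12 as big → 0xa812
  top 5b → 0x15 → bl [J]
  [10:0] imm=18 = #18
off 0x06: read 80 80 as big → 0x8080
  top 5b → 0x10 → minus [RR]
  [10:8] rd=0 = x0
  [7:5] rs=4 = x4

bl #18; minus x0, x4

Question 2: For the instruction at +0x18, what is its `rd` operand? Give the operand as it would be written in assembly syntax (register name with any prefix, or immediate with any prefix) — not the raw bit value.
x7

off 0x18: read d7 a0 as big → 0xd7a0
  top 5b → 0x1a → eor [RR]
  rd: (w>>8)&0x7=0x7 → x7
  rs: (w>>5)&0x7=0x5 → x5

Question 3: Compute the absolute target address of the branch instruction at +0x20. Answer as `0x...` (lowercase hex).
+0x20: b7 f6 ⇒ word 0xb7f6 (big)
  opcode bits[15:11]=0x16: jz/J
  imm: (w>>0)&0x7ff=0x7f6 (s11→-10) → #-10
  target = base 0x2776 + off 0x20 + 2 + imm -10 = 0x278e

0x278e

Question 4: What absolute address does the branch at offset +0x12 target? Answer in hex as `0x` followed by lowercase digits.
0x2790

@+12  big-endian(a8 06) = 0xa806
  op=0xa806>>11=0x15 ⇒ bl (J)
  imm@[10:0]=0x6 ⇒ #6
  target = base 0x2776 + off 0x12 + 2 + imm 6 = 0x2790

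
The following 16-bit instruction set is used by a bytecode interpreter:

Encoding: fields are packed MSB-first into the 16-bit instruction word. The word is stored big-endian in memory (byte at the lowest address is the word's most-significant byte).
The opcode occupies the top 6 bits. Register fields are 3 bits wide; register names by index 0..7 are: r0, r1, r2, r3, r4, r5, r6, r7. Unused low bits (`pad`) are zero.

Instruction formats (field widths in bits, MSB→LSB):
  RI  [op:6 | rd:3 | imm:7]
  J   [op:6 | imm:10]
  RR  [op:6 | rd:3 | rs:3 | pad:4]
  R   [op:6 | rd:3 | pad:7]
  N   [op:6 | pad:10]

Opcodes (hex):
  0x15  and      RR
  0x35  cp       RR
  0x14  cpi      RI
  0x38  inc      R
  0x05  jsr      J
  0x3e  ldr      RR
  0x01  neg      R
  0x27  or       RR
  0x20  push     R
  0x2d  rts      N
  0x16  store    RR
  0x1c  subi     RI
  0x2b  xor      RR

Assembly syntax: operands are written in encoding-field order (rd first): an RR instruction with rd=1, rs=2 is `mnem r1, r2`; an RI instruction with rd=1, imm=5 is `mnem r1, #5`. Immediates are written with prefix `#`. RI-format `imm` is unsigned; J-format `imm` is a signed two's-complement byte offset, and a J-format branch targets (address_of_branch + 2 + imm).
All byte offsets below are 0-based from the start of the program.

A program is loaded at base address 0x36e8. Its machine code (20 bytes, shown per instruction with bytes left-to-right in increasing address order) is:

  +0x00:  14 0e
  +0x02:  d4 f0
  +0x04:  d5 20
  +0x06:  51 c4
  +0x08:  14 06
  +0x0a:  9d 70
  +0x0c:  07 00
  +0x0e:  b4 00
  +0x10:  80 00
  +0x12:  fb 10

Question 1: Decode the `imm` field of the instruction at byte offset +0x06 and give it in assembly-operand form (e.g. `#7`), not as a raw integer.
@+06  big-endian(51 c4) = 0x51c4
  top 6b → 0x14 → cpi [RI]
  rd: (w>>7)&0x7=0x3 → r3
  imm: (w>>0)&0x7f=0x44 → #68

#68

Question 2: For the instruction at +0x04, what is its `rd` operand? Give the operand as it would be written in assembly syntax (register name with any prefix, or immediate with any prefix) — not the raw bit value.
r2

off 0x04: read d5 20 as big → 0xd520
  opcode bits[15:10]=0x35: cp/RR
  [9:7] rd=2 = r2
  [6:4] rs=2 = r2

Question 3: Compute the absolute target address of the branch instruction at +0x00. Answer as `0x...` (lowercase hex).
@+00  big-endian(14 0e) = 0x140e
  op=0x140e>>10=0x5 ⇒ jsr (J)
  [9:0] imm=14 = #14
  target = base 0x36e8 + off 0x00 + 2 + imm 14 = 0x36f8

0x36f8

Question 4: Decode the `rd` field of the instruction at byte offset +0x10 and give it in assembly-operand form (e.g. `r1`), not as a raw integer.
@+10  big-endian(80 00) = 0x8000
  op=0x8000>>10=0x20 ⇒ push (R)
  rd: (w>>7)&0x7=0x0 → r0

r0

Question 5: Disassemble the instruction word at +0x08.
jsr #6

+0x08: 14 06 ⇒ word 0x1406 (big)
  op=0x1406>>10=0x5 ⇒ jsr (J)
  imm@[9:0]=0x6 ⇒ #6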